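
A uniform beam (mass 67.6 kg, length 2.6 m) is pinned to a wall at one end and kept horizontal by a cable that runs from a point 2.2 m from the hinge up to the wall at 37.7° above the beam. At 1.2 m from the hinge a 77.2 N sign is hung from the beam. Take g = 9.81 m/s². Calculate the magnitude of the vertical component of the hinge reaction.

|H_y| ≈ 306 N

Take torques about the hinge: T sin 37.7° · 2.2 = 67.6×9.81×1.3 + 77.2×1.2 = 954.74 N·m.
So T = 954.74 / (0.6115 × 2.2) = 709.66 N.
ΣF_y = 0: H_y = (67.6×9.81 + 77.2) − T sin 37.7° = 740.36 − 433.97 = 306.38 N.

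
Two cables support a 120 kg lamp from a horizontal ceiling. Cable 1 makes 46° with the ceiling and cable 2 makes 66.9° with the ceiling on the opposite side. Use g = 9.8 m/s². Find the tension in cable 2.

T_2 ≈ 887 N

Weight W = 120 × 9.8 = 1176 N acts straight down.
Horizontal: T_1 cos 46° = T_2 cos 66.9°  →  T_1 = 0.5648 T_2.
Vertical: T_1 sin 46° + T_2 sin 66.9° = 1176.
Substituting the horizontal relation into the vertical equation gives 1.326 T_2 = 1176, so T_2 = 886.8 N.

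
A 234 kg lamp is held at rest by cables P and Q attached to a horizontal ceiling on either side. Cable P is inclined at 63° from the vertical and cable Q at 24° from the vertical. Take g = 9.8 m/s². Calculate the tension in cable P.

Angles from the horizontal: cable P is 90° − 63° = 27°, cable Q is 90° − 24° = 66°.
Weight W = 234 × 9.8 = 2293 N acts straight down.
Horizontal: T_P cos 27° = T_Q cos 66°  →  T_Q = 2.191 T_P.
Vertical: T_P sin 27° + T_Q sin 66° = 2293.
Substituting the horizontal relation into the vertical equation gives 2.455 T_P = 2293, so T_P = 934 N.

T_P ≈ 934 N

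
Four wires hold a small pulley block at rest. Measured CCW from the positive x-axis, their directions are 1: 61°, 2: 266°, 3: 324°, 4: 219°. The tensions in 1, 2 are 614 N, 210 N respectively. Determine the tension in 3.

Resolve: ΣF_x = 614 cos 61° + 210 cos 266° + T_3 cos 324° + T_4 cos 219° = 0.
        ΣF_y = 614 sin 61° + 210 sin 266° + T_3 sin 324° + T_4 sin 219° = 0.
The known terms sum to (283, 327.5) N, so 0.8090 T_3 − 0.7771 T_4 = -283 and -0.5878 T_3 − 0.6293 T_4 = -327.5.
Solving simultaneously: T_3 = 79.12 N, T_4 = 446.5 N.

T_3 ≈ 79.1 N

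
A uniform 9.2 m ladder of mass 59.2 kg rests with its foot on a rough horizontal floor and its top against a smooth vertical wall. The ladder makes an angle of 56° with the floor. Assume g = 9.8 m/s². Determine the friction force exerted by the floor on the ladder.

f ≈ 196 N

Torques about the foot: N_wall · 9.2 sin 56° = 59.2×9.8×4.6 cos 56° → N_wall = 195.66 N.
ΣF_x = 0: f_floor = N_wall = 195.66 N.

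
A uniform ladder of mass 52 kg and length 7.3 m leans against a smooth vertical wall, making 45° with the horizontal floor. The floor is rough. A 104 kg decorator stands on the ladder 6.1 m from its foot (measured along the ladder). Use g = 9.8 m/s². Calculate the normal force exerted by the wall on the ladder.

N_wall ≈ 1110 N

Torques about the foot: N_wall · 7.3 sin 45° = 52×9.8×3.65 cos 45° + 104×9.8×6.1 cos 45° → N_wall = 1106.5 N.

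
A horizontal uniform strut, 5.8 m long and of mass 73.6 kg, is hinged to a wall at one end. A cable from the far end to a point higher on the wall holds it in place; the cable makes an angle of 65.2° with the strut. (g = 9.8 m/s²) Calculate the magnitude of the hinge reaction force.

|H| ≈ 397 N

Take torques about the hinge: T sin 65.2° · 5.8 = 73.6×9.8×2.9 = 2091.7 N·m.
So T = 2091.7 / (0.9078 × 5.8) = 397.28 N.
ΣF_x = 0: H_x = T cos 65.2° = 166.64 N.
ΣF_y = 0: H_y = (73.6×9.8) − T sin 65.2° = 721.28 − 360.64 = 360.64 N.
|H| = √(H_x² + H_y²) = √((166.64)² + (360.64)²) = 397.28 N.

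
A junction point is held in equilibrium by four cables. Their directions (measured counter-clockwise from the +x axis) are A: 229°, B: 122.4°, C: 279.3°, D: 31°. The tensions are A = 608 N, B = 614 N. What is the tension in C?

T_C ≈ 458 N

Resolve: ΣF_x = 608 cos 229° + 614 cos 122.4° + T_C cos 279.3° + T_D cos 31° = 0.
        ΣF_y = 608 sin 229° + 614 sin 122.4° + T_C sin 279.3° + T_D sin 31° = 0.
The known terms sum to (-727.9, 59.55) N, so 0.1616 T_C + 0.8572 T_D = 727.9 and -0.9869 T_C + 0.5150 T_D = -59.55.
Solving simultaneously: T_C = 458.4 N, T_D = 762.7 N.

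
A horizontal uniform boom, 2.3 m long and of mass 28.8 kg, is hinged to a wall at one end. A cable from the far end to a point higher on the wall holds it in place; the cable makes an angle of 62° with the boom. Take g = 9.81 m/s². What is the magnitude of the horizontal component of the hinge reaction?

H_x ≈ 75.1 N

Take torques about the hinge: T sin 62° · 2.3 = 28.8×9.81×1.15 = 324.91 N·m.
So T = 324.91 / (0.8829 × 2.3) = 159.99 N.
ΣF_x = 0: H_x = T cos 62° = 75.111 N.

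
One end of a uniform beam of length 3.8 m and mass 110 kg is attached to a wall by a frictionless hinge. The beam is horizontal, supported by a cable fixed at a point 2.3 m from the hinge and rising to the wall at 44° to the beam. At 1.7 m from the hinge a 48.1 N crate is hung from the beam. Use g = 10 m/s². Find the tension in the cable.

T ≈ 1360 N

Take torques about the hinge: T sin 44° · 2.3 = 110×10×1.9 + 48.1×1.7 = 2171.8 N·m.
So T = 2171.8 / (0.6947 × 2.3) = 1359.3 N.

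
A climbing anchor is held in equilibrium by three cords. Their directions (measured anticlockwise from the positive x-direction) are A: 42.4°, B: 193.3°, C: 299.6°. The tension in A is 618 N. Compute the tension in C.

T_C ≈ 313 N

Resolve: ΣF_x = 618 cos 42.4° + T_B cos 193.3° + T_C cos 299.6° = 0.
        ΣF_y = 618 sin 42.4° + T_B sin 193.3° + T_C sin 299.6° = 0.
The known terms sum to (456.4, 416.7) N, so -0.9732 T_B + 0.4939 T_C = -456.4 and -0.2300 T_B − 0.8695 T_C = -416.7.
Solving simultaneously: T_B = 627.9 N, T_C = 313.1 N.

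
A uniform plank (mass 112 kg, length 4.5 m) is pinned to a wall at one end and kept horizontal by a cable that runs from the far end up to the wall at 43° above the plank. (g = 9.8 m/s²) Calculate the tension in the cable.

Take torques about the hinge: T sin 43° · 4.5 = 112×9.8×2.25 = 2469.6 N·m.
So T = 2469.6 / (0.6820 × 4.5) = 804.69 N.

T ≈ 805 N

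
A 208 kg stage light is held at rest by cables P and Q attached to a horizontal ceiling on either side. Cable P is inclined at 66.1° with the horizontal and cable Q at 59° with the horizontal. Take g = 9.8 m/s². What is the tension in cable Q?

Weight W = 208 × 9.8 = 2038 N acts straight down.
Horizontal: T_P cos 66.1° = T_Q cos 59°  →  T_P = 1.271 T_Q.
Vertical: T_P sin 66.1° + T_Q sin 59° = 2038.
Substituting the horizontal relation into the vertical equation gives 2.019 T_Q = 2038, so T_Q = 1009 N.

T_Q ≈ 1010 N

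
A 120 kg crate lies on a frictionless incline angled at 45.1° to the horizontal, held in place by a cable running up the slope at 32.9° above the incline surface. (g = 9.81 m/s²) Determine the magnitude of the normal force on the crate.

Take axes along and perpendicular to the incline. Weight components: W sin 45.1° = 833.9 N down-slope, W cos 45.1° = 831 N into the surface.
Along incline: T cos 32.9° = W sin 45.1° → T = 993.1 N.
Perpendicular: N = W cos 45.1° − T sin 32.9° = 291.5 N.

N ≈ 292 N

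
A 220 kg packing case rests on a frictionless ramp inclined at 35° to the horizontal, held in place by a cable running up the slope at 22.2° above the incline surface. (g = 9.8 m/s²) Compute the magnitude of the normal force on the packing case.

Take axes along and perpendicular to the incline. Weight components: W sin 35° = 1237 N down-slope, W cos 35° = 1766 N into the surface.
Along incline: T cos 22.2° = W sin 35° → T = 1336 N.
Perpendicular: N = W cos 35° − T sin 22.2° = 1261 N.

N ≈ 1260 N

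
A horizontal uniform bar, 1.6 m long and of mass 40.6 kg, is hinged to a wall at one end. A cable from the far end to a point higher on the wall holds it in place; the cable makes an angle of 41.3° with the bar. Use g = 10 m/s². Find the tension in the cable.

T ≈ 308 N

Take torques about the hinge: T sin 41.3° · 1.6 = 40.6×10×0.8 = 324.8 N·m.
So T = 324.8 / (0.6600 × 1.6) = 307.57 N.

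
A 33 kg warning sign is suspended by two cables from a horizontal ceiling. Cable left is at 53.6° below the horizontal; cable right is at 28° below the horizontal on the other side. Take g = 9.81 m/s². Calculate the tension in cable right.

T_right ≈ 194 N

Weight W = 33 × 9.81 = 323.7 N acts straight down.
Horizontal: T_left cos 53.6° = T_right cos 28°  →  T_left = 1.488 T_right.
Vertical: T_left sin 53.6° + T_right sin 28° = 323.7.
Substituting the horizontal relation into the vertical equation gives 1.667 T_right = 323.7, so T_right = 194.2 N.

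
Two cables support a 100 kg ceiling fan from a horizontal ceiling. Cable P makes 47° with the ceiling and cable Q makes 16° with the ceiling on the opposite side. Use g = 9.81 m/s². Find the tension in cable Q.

Weight W = 100 × 9.81 = 981 N acts straight down.
Horizontal: T_P cos 47° = T_Q cos 16°  →  T_P = 1.409 T_Q.
Vertical: T_P sin 47° + T_Q sin 16° = 981.
Substituting the horizontal relation into the vertical equation gives 1.306 T_Q = 981, so T_Q = 750.9 N.

T_Q ≈ 751 N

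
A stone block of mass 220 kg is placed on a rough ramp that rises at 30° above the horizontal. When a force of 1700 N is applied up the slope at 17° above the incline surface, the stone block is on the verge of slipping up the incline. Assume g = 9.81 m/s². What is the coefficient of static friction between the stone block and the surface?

On the verge of sliding up the incline, friction is at its maximum μN and acts down the slope.
Perpendicular to incline: N = W cos 30° − P sin 17° = 1869 − 497 = 1372 N.
Along incline: P cos 17° − μN = W sin 30° → μ = −(W sin 30° − P cos 17°) / N = 0.3984.

μ ≈ 0.398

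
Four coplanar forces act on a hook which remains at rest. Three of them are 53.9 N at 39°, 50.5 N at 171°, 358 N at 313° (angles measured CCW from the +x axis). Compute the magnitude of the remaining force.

Sum the known components: ΣF_x = 236.2 N, ΣF_y = -220 N.
For equilibrium the remaining force must supply (−ΣF_x, −ΣF_y) = (-236.2, 220) N.
Magnitude = √((-236.2)² + (220)²) = 322.8 N; direction = atan2(220, -236.2) = 137.0°.

F ≈ 323 N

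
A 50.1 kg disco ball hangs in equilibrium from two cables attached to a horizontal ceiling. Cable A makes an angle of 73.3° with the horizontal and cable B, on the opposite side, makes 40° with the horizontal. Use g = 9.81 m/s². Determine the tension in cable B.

T_B ≈ 154 N

Weight W = 50.1 × 9.81 = 491.5 N acts straight down.
Horizontal: T_A cos 73.3° = T_B cos 40°  →  T_A = 2.666 T_B.
Vertical: T_A sin 73.3° + T_B sin 40° = 491.5.
Substituting the horizontal relation into the vertical equation gives 3.196 T_B = 491.5, so T_B = 153.8 N.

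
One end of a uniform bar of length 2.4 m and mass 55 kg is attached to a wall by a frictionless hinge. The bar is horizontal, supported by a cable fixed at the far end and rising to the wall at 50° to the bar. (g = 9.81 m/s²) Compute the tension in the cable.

T ≈ 352 N

Take torques about the hinge: T sin 50° · 2.4 = 55×9.81×1.2 = 647.46 N·m.
So T = 647.46 / (0.7660 × 2.4) = 352.17 N.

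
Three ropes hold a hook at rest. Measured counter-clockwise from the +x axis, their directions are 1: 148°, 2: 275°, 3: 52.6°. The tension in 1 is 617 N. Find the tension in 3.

T_3 ≈ 731 N

Resolve: ΣF_x = 617 cos 148° + T_2 cos 275° + T_3 cos 52.6° = 0.
        ΣF_y = 617 sin 148° + T_2 sin 275° + T_3 sin 52.6° = 0.
The known terms sum to (-523.2, 327) N, so 0.0872 T_2 + 0.6074 T_3 = 523.2 and -0.9962 T_2 + 0.7944 T_3 = -327.
Solving simultaneously: T_2 = 911 N, T_3 = 730.8 N.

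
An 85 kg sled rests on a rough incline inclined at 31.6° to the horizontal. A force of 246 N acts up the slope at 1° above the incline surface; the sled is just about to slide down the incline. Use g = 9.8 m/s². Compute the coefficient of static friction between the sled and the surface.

μ ≈ 0.270

On the verge of sliding down the incline, friction is at its maximum μN and acts up the slope.
Perpendicular to incline: N = W cos 31.6° − P sin 1° = 709.5 − 4.293 = 705.2 N.
Along incline: P cos 1° + μN = W sin 31.6° → μ = (W sin 31.6° − P cos 1°) / N = 0.2702.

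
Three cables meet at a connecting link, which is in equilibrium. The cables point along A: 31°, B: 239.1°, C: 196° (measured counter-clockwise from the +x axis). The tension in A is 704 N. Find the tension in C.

Resolve: ΣF_x = 704 cos 31° + T_B cos 239.1° + T_C cos 196° = 0.
        ΣF_y = 704 sin 31° + T_B sin 239.1° + T_C sin 196° = 0.
The known terms sum to (603.4, 362.6) N, so -0.5135 T_B − 0.9613 T_C = -603.4 and -0.8581 T_B − 0.2756 T_C = -362.6.
Solving simultaneously: T_B = 266.7 N, T_C = 485.3 N.

T_C ≈ 485 N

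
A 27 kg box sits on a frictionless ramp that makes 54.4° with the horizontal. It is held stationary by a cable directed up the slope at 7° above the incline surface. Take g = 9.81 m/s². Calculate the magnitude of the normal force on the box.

Take axes along and perpendicular to the incline. Weight components: W sin 54.4° = 215.4 N down-slope, W cos 54.4° = 154.2 N into the surface.
Along incline: T cos 7° = W sin 54.4° → T = 217 N.
Perpendicular: N = W cos 54.4° − T sin 7° = 127.7 N.

N ≈ 128 N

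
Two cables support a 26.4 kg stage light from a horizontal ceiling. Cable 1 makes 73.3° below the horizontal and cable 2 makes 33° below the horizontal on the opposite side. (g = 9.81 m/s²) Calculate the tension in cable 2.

Weight W = 26.4 × 9.81 = 259 N acts straight down.
Horizontal: T_1 cos 73.3° = T_2 cos 33°  →  T_1 = 2.919 T_2.
Vertical: T_1 sin 73.3° + T_2 sin 33° = 259.
Substituting the horizontal relation into the vertical equation gives 3.34 T_2 = 259, so T_2 = 77.54 N.

T_2 ≈ 77.5 N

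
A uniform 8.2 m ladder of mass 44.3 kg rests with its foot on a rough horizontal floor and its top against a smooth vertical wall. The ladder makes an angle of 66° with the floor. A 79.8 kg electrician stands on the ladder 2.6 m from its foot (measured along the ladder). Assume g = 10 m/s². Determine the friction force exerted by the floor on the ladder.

f ≈ 211 N

Torques about the foot: N_wall · 8.2 sin 66° = 44.3×10×4.1 cos 66° + 79.8×10×2.6 cos 66° → N_wall = 211.27 N.
ΣF_x = 0: f_floor = N_wall = 211.27 N.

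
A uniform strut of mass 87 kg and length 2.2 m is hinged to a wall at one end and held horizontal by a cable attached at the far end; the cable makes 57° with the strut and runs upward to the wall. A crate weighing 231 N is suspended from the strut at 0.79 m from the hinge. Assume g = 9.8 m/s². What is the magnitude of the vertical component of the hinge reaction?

Take torques about the hinge: T sin 57° · 2.2 = 87×9.8×1.1 + 231×0.79 = 1120.4 N·m.
So T = 1120.4 / (0.8387 × 2.2) = 607.21 N.
ΣF_y = 0: H_y = (87×9.8 + 231) − T sin 57° = 1083.6 − 509.25 = 574.35 N.

|H_y| ≈ 574 N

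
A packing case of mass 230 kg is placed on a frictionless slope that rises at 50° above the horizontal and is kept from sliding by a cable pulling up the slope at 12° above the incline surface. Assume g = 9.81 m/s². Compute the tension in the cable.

Take axes along and perpendicular to the incline. Weight components: W sin 50° = 1728 N down-slope, W cos 50° = 1450 N into the surface.
Along incline: T cos 12° = W sin 50° → T = 1767 N.
Perpendicular: N = W cos 50° − T sin 12° = 1083 N.

T ≈ 1770 N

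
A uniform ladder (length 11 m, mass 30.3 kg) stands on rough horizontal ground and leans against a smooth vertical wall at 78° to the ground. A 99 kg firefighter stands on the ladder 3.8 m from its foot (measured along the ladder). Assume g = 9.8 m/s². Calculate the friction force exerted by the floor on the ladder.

Torques about the foot: N_wall · 11 sin 78° = 30.3×9.8×5.5 cos 78° + 99×9.8×3.8 cos 78° → N_wall = 102.8 N.
ΣF_x = 0: f_floor = N_wall = 102.8 N.

f ≈ 103 N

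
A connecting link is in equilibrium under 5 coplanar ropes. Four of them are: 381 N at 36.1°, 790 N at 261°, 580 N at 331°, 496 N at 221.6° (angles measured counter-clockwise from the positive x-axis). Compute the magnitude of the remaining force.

Sum the known components: ΣF_x = 320.6 N, ΣF_y = -1166 N.
For equilibrium the remaining force must supply (−ΣF_x, −ΣF_y) = (-320.6, 1166) N.
Magnitude = √((-320.6)² + (1166)²) = 1210 N; direction = atan2(1166, -320.6) = 105.4°.

F ≈ 1210 N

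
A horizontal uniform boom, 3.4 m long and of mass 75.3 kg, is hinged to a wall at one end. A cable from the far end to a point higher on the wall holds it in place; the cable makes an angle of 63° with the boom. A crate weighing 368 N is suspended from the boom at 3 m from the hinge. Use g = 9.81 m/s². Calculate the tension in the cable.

Take torques about the hinge: T sin 63° · 3.4 = 75.3×9.81×1.7 + 368×3 = 2359.8 N·m.
So T = 2359.8 / (0.8910 × 3.4) = 778.95 N.

T ≈ 779 N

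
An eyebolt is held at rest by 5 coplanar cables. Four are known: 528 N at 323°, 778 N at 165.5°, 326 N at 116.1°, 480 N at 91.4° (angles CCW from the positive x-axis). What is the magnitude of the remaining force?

Sum the known components: ΣF_x = -486.7 N, ΣF_y = 649.7 N.
For equilibrium the remaining force must supply (−ΣF_x, −ΣF_y) = (486.7, -649.7) N.
Magnitude = √((486.7)² + (-649.7)²) = 811.7 N; direction = atan2(-649.7, 486.7) = 306.8°.

F ≈ 812 N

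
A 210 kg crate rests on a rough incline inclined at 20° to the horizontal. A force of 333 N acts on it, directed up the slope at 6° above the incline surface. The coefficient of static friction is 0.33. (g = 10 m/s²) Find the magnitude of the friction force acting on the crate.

Axes along / perpendicular to the incline. W sin 20° = 718.2 N down-slope; W cos 20° = 1973 N into the surface.
Perpendicular: N = W cos 20° − P sin 6° = 1973 − 34.81 = 1939 N.
Along incline: P cos 6° + f = W sin 20° (friction acts up-slope) → f = 718.2 − 331.2 = 387.1 N.
|f| = 387.1 N ≤ μN = 639.7 N, so the crate is indeed static.

f ≈ 387 N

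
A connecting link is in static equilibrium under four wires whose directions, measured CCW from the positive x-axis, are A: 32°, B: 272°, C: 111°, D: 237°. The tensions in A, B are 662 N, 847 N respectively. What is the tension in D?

Resolve: ΣF_x = 662 cos 32° + 847 cos 272° + T_C cos 111° + T_D cos 237° = 0.
        ΣF_y = 662 sin 32° + 847 sin 272° + T_C sin 111° + T_D sin 237° = 0.
The known terms sum to (591, -495.7) N, so -0.3584 T_C − 0.5446 T_D = -591 and 0.9336 T_C − 0.8387 T_D = 495.7.
Solving simultaneously: T_C = 946.3 N, T_D = 462.4 N.

T_D ≈ 462 N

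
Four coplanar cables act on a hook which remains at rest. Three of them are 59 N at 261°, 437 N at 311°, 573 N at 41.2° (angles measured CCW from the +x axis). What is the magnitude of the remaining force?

F ≈ 709 N

Sum the known components: ΣF_x = 708.6 N, ΣF_y = -10.65 N.
For equilibrium the remaining force must supply (−ΣF_x, −ΣF_y) = (-708.6, 10.65) N.
Magnitude = √((-708.6)² + (10.65)²) = 708.7 N; direction = atan2(10.65, -708.6) = 179.1°.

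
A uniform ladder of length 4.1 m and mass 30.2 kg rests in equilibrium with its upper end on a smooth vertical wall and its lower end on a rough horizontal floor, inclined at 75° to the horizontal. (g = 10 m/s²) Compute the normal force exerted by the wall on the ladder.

N_wall ≈ 40.5 N

Torques about the foot: N_wall · 4.1 sin 75° = 30.2×10×2.05 cos 75° → N_wall = 40.46 N.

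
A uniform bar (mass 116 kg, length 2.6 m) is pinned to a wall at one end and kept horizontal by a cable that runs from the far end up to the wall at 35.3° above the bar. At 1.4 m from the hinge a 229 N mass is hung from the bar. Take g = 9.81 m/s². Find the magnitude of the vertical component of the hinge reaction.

|H_y| ≈ 675 N

Take torques about the hinge: T sin 35.3° · 2.6 = 116×9.81×1.3 + 229×1.4 = 1799.9 N·m.
So T = 1799.9 / (0.5779 × 2.6) = 1198 N.
ΣF_y = 0: H_y = (116×9.81 + 229) − T sin 35.3° = 1367 − 692.29 = 674.67 N.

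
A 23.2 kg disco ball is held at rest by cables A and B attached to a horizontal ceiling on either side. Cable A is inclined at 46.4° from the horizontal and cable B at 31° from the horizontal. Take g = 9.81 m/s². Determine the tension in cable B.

T_B ≈ 161 N

Weight W = 23.2 × 9.81 = 227.6 N acts straight down.
Horizontal: T_A cos 46.4° = T_B cos 31°  →  T_A = 1.243 T_B.
Vertical: T_A sin 46.4° + T_B sin 31° = 227.6.
Substituting the horizontal relation into the vertical equation gives 1.415 T_B = 227.6, so T_B = 160.8 N.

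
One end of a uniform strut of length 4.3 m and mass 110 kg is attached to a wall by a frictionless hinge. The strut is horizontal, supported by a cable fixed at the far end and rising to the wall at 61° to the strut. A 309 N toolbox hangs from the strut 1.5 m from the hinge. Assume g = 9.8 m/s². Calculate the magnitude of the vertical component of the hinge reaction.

Take torques about the hinge: T sin 61° · 4.3 = 110×9.8×2.15 + 309×1.5 = 2781.2 N·m.
So T = 2781.2 / (0.8746 × 4.3) = 739.51 N.
ΣF_y = 0: H_y = (110×9.8 + 309) − T sin 61° = 1387 − 646.79 = 740.21 N.

|H_y| ≈ 740 N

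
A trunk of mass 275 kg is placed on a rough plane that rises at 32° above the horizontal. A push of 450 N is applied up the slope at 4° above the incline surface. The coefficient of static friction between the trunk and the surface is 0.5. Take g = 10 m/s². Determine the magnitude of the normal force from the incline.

N ≈ 2300 N

Axes along / perpendicular to the incline. W sin 32° = 1457 N down-slope; W cos 32° = 2332 N into the surface.
Perpendicular: N = W cos 32° − P sin 4° = 2332 − 31.39 = 2301 N.
Along incline: P cos 4° + f = W sin 32° (friction acts up-slope) → f = 1457 − 448.9 = 1008 N.
|f| = 1008 N ≤ μN = 1150 N, so the trunk is indeed static.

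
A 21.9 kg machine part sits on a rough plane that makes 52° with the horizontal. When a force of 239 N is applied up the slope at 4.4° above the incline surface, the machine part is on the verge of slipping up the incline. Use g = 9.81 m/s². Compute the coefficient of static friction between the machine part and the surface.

On the verge of sliding up the incline, friction is at its maximum μN and acts down the slope.
Perpendicular to incline: N = W cos 52° − P sin 4.4° = 132.3 − 18.34 = 113.9 N.
Along incline: P cos 4.4° − μN = W sin 52° → μ = −(W sin 52° − P cos 4.4°) / N = 0.6056.

μ ≈ 0.606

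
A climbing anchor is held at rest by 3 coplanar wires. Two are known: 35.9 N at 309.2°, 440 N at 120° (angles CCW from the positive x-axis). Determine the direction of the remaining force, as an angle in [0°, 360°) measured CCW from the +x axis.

Sum the known components: ΣF_x = -197.3 N, ΣF_y = 353.2 N.
For equilibrium the remaining force must supply (−ΣF_x, −ΣF_y) = (197.3, -353.2) N.
Magnitude = √((197.3)² + (-353.2)²) = 404.6 N; direction = atan2(-353.2, 197.3) = 299.2°.

θ ≈ 299°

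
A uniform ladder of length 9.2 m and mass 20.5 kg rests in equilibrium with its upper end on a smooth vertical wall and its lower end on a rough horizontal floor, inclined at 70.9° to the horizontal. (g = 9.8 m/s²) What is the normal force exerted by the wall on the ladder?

N_wall ≈ 34.8 N

Torques about the foot: N_wall · 9.2 sin 70.9° = 20.5×9.8×4.6 cos 70.9° → N_wall = 34.784 N.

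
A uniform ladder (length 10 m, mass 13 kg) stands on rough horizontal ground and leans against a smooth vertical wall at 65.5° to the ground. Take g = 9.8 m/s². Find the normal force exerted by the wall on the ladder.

Torques about the foot: N_wall · 10 sin 65.5° = 13×9.8×5 cos 65.5° → N_wall = 29.03 N.

N_wall ≈ 29 N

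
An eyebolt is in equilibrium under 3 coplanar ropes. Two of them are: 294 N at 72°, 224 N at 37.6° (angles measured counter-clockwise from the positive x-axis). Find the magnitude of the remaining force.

F ≈ 495 N

Sum the known components: ΣF_x = 268.3 N, ΣF_y = 416.3 N.
For equilibrium the remaining force must supply (−ΣF_x, −ΣF_y) = (-268.3, -416.3) N.
Magnitude = √((-268.3)² + (-416.3)²) = 495.3 N; direction = atan2(-416.3, -268.3) = 237.2°.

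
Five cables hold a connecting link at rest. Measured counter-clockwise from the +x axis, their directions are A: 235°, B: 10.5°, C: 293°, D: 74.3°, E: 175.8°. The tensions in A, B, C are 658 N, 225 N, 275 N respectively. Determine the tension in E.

Resolve: ΣF_x = 658 cos 235° + 225 cos 10.5° + 275 cos 293° + T_D cos 74.3° + T_E cos 175.8° = 0.
        ΣF_y = 658 sin 235° + 225 sin 10.5° + 275 sin 293° + T_D sin 74.3° + T_E sin 175.8° = 0.
The known terms sum to (-48.73, -751.1) N, so 0.2706 T_D − 0.9973 T_E = 48.73 and 0.9627 T_D + 0.0732 T_E = 751.1.
Solving simultaneously: T_D = 768.1 N, T_E = 159.5 N.

T_E ≈ 160 N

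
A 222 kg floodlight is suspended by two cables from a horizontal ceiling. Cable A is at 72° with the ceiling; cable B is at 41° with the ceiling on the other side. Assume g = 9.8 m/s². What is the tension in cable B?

Weight W = 222 × 9.8 = 2176 N acts straight down.
Horizontal: T_A cos 72° = T_B cos 41°  →  T_A = 2.442 T_B.
Vertical: T_A sin 72° + T_B sin 41° = 2176.
Substituting the horizontal relation into the vertical equation gives 2.979 T_B = 2176, so T_B = 730.4 N.

T_B ≈ 730 N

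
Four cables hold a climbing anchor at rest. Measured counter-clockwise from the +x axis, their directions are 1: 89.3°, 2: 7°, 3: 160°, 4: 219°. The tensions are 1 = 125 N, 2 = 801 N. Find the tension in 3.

T_3 ≈ 383 N

Resolve: ΣF_x = 125 cos 89.3° + 801 cos 7° + T_3 cos 160° + T_4 cos 219° = 0.
        ΣF_y = 125 sin 89.3° + 801 sin 7° + T_3 sin 160° + T_4 sin 219° = 0.
The known terms sum to (796.6, 222.6) N, so -0.9397 T_3 − 0.7771 T_4 = -796.6 and 0.3420 T_3 − 0.6293 T_4 = -222.6.
Solving simultaneously: T_3 = 383 N, T_4 = 561.9 N.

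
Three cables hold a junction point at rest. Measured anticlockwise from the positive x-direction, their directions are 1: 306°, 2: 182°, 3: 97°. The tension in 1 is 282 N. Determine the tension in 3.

Resolve: ΣF_x = 282 cos 306° + T_2 cos 182° + T_3 cos 97° = 0.
        ΣF_y = 282 sin 306° + T_2 sin 182° + T_3 sin 97° = 0.
The known terms sum to (165.8, -228.1) N, so -0.9994 T_2 − 0.1219 T_3 = -165.8 and -0.0349 T_2 + 0.9925 T_3 = 228.1.
Solving simultaneously: T_2 = 137.2 N, T_3 = 234.7 N.

T_3 ≈ 235 N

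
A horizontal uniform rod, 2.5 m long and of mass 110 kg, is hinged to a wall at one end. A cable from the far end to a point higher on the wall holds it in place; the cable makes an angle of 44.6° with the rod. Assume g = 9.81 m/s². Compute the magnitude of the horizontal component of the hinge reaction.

H_x ≈ 547 N

Take torques about the hinge: T sin 44.6° · 2.5 = 110×9.81×1.25 = 1348.9 N·m.
So T = 1348.9 / (0.7022 × 2.5) = 768.42 N.
ΣF_x = 0: H_x = T cos 44.6° = 547.14 N.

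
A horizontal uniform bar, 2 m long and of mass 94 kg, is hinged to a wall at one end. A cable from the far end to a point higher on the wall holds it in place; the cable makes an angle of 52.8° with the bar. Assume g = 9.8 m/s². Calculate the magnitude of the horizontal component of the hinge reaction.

H_x ≈ 350 N

Take torques about the hinge: T sin 52.8° · 2 = 94×9.8×1 = 921.2 N·m.
So T = 921.2 / (0.7965 × 2) = 578.26 N.
ΣF_x = 0: H_x = T cos 52.8° = 349.61 N.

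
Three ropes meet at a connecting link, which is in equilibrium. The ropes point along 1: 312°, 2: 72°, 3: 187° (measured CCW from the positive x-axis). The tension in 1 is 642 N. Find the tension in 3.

Resolve: ΣF_x = 642 cos 312° + T_2 cos 72° + T_3 cos 187° = 0.
        ΣF_y = 642 sin 312° + T_2 sin 72° + T_3 sin 187° = 0.
The known terms sum to (429.6, -477.1) N, so 0.3090 T_2 − 0.9925 T_3 = -429.6 and 0.9511 T_2 − 0.1219 T_3 = 477.1.
Solving simultaneously: T_2 = 580.3 N, T_3 = 613.5 N.

T_3 ≈ 613 N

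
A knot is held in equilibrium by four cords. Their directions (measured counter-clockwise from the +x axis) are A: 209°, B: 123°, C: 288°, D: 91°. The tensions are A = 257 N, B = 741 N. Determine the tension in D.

T_D ≈ 1520 N

Resolve: ΣF_x = 257 cos 209° + 741 cos 123° + T_C cos 288° + T_D cos 91° = 0.
        ΣF_y = 257 sin 209° + 741 sin 123° + T_C sin 288° + T_D sin 91° = 0.
The known terms sum to (-628.4, 496.9) N, so 0.3090 T_C − 0.0175 T_D = 628.4 and -0.9511 T_C + 0.9998 T_D = -496.9.
Solving simultaneously: T_C = 2119 N, T_D = 1519 N.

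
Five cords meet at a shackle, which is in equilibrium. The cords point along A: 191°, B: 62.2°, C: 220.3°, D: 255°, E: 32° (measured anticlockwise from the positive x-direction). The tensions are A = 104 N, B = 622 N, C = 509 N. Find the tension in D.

Resolve: ΣF_x = 104 cos 191° + 622 cos 62.2° + 509 cos 220.3° + T_D cos 255° + T_E cos 32° = 0.
        ΣF_y = 104 sin 191° + 622 sin 62.2° + 509 sin 220.3° + T_D sin 255° + T_E sin 32° = 0.
The known terms sum to (-200.2, 201.1) N, so -0.2588 T_D + 0.8480 T_E = 200.2 and -0.9659 T_D + 0.5299 T_E = -201.1.
Solving simultaneously: T_D = 405.7 N, T_E = 359.9 N.

T_D ≈ 406 N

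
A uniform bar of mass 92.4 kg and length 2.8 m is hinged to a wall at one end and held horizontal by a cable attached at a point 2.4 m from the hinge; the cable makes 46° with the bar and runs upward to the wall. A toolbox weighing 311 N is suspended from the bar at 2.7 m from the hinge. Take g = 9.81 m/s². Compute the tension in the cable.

Take torques about the hinge: T sin 46° · 2.4 = 92.4×9.81×1.4 + 311×2.7 = 2108.7 N·m.
So T = 2108.7 / (0.7193 × 2.4) = 1221.4 N.

T ≈ 1220 N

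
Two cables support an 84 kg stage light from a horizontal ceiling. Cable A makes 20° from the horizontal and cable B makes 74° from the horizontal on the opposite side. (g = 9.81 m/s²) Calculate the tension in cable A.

Weight W = 84 × 9.81 = 824 N acts straight down.
Horizontal: T_A cos 20° = T_B cos 74°  →  T_B = 3.409 T_A.
Vertical: T_A sin 20° + T_B sin 74° = 824.
Substituting the horizontal relation into the vertical equation gives 3.619 T_A = 824, so T_A = 227.7 N.

T_A ≈ 228 N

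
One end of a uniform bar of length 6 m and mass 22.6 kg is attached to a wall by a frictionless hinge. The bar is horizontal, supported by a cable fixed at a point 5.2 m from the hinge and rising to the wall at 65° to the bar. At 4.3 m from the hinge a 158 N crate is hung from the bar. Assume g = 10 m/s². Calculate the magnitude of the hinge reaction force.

Take torques about the hinge: T sin 65° · 5.2 = 22.6×10×3 + 158×4.3 = 1357.4 N·m.
So T = 1357.4 / (0.9063 × 5.2) = 288.02 N.
ΣF_x = 0: H_x = T cos 65° = 121.72 N.
ΣF_y = 0: H_y = (22.6×10 + 158) − T sin 65° = 384 − 261.04 = 122.96 N.
|H| = √(H_x² + H_y²) = √((121.72)² + (122.96)²) = 173.02 N.

|H| ≈ 173 N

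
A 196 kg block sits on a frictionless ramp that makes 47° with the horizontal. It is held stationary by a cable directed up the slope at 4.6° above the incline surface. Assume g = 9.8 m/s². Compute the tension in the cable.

Take axes along and perpendicular to the incline. Weight components: W sin 47° = 1405 N down-slope, W cos 47° = 1310 N into the surface.
Along incline: T cos 4.6° = W sin 47° → T = 1409 N.
Perpendicular: N = W cos 47° − T sin 4.6° = 1197 N.

T ≈ 1410 N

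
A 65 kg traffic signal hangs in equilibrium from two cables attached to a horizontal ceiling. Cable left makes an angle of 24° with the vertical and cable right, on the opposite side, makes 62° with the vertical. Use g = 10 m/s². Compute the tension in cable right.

T_right ≈ 265 N

Angles from the horizontal: cable left is 90° − 24° = 66°, cable right is 90° − 62° = 28°.
Weight W = 65 × 10 = 650 N acts straight down.
Horizontal: T_left cos 66° = T_right cos 28°  →  T_left = 2.171 T_right.
Vertical: T_left sin 66° + T_right sin 28° = 650.
Substituting the horizontal relation into the vertical equation gives 2.453 T_right = 650, so T_right = 265 N.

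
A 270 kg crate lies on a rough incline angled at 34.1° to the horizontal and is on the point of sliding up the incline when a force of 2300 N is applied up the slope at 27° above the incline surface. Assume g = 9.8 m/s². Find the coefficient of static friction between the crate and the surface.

μ ≈ 0.493

On the verge of sliding up the incline, friction is at its maximum μN and acts down the slope.
Perpendicular to incline: N = W cos 34.1° − P sin 27° = 2191 − 1044 = 1147 N.
Along incline: P cos 27° − μN = W sin 34.1° → μ = −(W sin 34.1° − P cos 27°) / N = 0.4934.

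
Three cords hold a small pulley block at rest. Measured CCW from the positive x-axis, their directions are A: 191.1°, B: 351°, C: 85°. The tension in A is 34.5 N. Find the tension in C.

T_C ≈ 11.9 N

Resolve: ΣF_x = 34.5 cos 191.1° + T_B cos 351° + T_C cos 85° = 0.
        ΣF_y = 34.5 sin 191.1° + T_B sin 351° + T_C sin 85° = 0.
The known terms sum to (-33.85, -6.642) N, so 0.9877 T_B + 0.0872 T_C = 33.85 and -0.1564 T_B + 0.9962 T_C = 6.642.
Solving simultaneously: T_B = 33.23 N, T_C = 11.89 N.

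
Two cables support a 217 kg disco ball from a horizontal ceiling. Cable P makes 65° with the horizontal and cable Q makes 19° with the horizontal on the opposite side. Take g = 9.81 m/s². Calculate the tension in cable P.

Weight W = 217 × 9.81 = 2129 N acts straight down.
Horizontal: T_P cos 65° = T_Q cos 19°  →  T_Q = 0.447 T_P.
Vertical: T_P sin 65° + T_Q sin 19° = 2129.
Substituting the horizontal relation into the vertical equation gives 1.052 T_P = 2129, so T_P = 2024 N.

T_P ≈ 2020 N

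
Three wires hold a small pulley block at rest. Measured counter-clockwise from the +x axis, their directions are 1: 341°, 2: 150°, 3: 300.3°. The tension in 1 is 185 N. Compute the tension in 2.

T_2 ≈ 243 N

Resolve: ΣF_x = 185 cos 341° + T_2 cos 150° + T_3 cos 300.3° = 0.
        ΣF_y = 185 sin 341° + T_2 sin 150° + T_3 sin 300.3° = 0.
The known terms sum to (174.9, -60.23) N, so -0.8660 T_2 + 0.5045 T_3 = -174.9 and 0.5000 T_2 − 0.8634 T_3 = 60.23.
Solving simultaneously: T_2 = 243.5 N, T_3 = 71.25 N.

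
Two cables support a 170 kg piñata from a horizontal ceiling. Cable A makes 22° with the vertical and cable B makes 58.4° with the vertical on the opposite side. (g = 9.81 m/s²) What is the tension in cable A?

Angles from the horizontal: cable A is 90° − 22° = 68°, cable B is 90° − 58.4° = 31.6°.
Weight W = 170 × 9.81 = 1668 N acts straight down.
Horizontal: T_A cos 68° = T_B cos 31.6°  →  T_B = 0.4398 T_A.
Vertical: T_A sin 68° + T_B sin 31.6° = 1668.
Substituting the horizontal relation into the vertical equation gives 1.158 T_A = 1668, so T_A = 1441 N.

T_A ≈ 1440 N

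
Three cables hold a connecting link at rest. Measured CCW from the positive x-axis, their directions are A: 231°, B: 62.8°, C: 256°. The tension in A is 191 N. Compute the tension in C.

T_C ≈ 171 N

Resolve: ΣF_x = 191 cos 231° + T_B cos 62.8° + T_C cos 256° = 0.
        ΣF_y = 191 sin 231° + T_B sin 62.8° + T_C sin 256° = 0.
The known terms sum to (-120.2, -148.4) N, so 0.4571 T_B − 0.2419 T_C = 120.2 and 0.8894 T_B − 0.9703 T_C = 148.4.
Solving simultaneously: T_B = 353.5 N, T_C = 171 N.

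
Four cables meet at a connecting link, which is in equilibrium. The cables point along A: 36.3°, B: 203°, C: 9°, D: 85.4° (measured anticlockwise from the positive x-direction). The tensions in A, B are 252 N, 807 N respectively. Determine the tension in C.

T_C ≈ 540 N

Resolve: ΣF_x = 252 cos 36.3° + 807 cos 203° + T_C cos 9° + T_D cos 85.4° = 0.
        ΣF_y = 252 sin 36.3° + 807 sin 203° + T_C sin 9° + T_D sin 85.4° = 0.
The known terms sum to (-539.8, -166.1) N, so 0.9877 T_C + 0.0802 T_D = 539.8 and 0.1564 T_C + 0.9968 T_D = 166.1.
Solving simultaneously: T_C = 539.8 N, T_D = 81.95 N.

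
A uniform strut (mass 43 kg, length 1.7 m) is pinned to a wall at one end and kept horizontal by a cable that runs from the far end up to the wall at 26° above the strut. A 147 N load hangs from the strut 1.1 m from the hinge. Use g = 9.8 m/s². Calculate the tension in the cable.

T ≈ 698 N

Take torques about the hinge: T sin 26° · 1.7 = 43×9.8×0.85 + 147×1.1 = 519.89 N·m.
So T = 519.89 / (0.4384 × 1.7) = 697.62 N.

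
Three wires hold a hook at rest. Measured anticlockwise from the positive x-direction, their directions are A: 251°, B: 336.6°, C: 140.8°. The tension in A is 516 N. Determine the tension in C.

T_C ≈ 1890 N

Resolve: ΣF_x = 516 cos 251° + T_B cos 336.6° + T_C cos 140.8° = 0.
        ΣF_y = 516 sin 251° + T_B sin 336.6° + T_C sin 140.8° = 0.
The known terms sum to (-168, -487.9) N, so 0.9178 T_B − 0.7749 T_C = 168 and -0.3971 T_B + 0.6320 T_C = 487.9.
Solving simultaneously: T_B = 1779 N, T_C = 1890 N.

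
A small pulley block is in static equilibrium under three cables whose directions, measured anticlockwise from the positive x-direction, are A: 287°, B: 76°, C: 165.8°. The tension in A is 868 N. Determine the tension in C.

T_C ≈ 447 N

Resolve: ΣF_x = 868 cos 287° + T_B cos 76° + T_C cos 165.8° = 0.
        ΣF_y = 868 sin 287° + T_B sin 76° + T_C sin 165.8° = 0.
The known terms sum to (253.8, -830.1) N, so 0.2419 T_B − 0.9694 T_C = -253.8 and 0.9703 T_B + 0.2453 T_C = 830.1.
Solving simultaneously: T_B = 742.5 N, T_C = 447.1 N.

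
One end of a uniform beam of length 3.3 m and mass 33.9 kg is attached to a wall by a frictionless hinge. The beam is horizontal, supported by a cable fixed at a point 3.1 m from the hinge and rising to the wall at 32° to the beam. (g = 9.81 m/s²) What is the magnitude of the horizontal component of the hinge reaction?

H_x ≈ 283 N

Take torques about the hinge: T sin 32° · 3.1 = 33.9×9.81×1.65 = 548.72 N·m.
So T = 548.72 / (0.5299 × 3.1) = 334.03 N.
ΣF_x = 0: H_x = T cos 32° = 283.27 N.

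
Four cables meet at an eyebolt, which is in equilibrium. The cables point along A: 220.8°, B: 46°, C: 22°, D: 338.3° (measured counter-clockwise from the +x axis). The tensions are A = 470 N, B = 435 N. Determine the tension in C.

T_C ≈ 20.9 N

Resolve: ΣF_x = 470 cos 220.8° + 435 cos 46° + T_C cos 22° + T_D cos 338.3° = 0.
        ΣF_y = 470 sin 220.8° + 435 sin 46° + T_C sin 22° + T_D sin 338.3° = 0.
The known terms sum to (-53.61, 5.805) N, so 0.9272 T_C + 0.9291 T_D = 53.61 and 0.3746 T_C − 0.3697 T_D = -5.805.
Solving simultaneously: T_C = 20.88 N, T_D = 36.86 N.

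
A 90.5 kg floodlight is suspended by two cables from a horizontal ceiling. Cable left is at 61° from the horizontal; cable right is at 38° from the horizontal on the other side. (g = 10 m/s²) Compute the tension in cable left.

Weight W = 90.5 × 10 = 905 N acts straight down.
Horizontal: T_left cos 61° = T_right cos 38°  →  T_right = 0.6152 T_left.
Vertical: T_left sin 61° + T_right sin 38° = 905.
Substituting the horizontal relation into the vertical equation gives 1.253 T_left = 905, so T_left = 722 N.

T_left ≈ 722 N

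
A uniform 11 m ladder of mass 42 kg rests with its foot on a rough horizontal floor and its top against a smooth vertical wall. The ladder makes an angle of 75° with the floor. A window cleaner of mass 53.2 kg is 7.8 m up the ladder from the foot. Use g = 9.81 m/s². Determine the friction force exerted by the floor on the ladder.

f ≈ 154 N

Torques about the foot: N_wall · 11 sin 75° = 42×9.81×5.5 cos 75° + 53.2×9.81×7.8 cos 75° → N_wall = 154.36 N.
ΣF_x = 0: f_floor = N_wall = 154.36 N.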